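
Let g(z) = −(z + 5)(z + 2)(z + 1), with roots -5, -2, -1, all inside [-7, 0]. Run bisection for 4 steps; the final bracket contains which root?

g(-3.5) = -5.625 < 0, so the root lies in [-7, -3.5]
g(-5.25) = 3.453125 > 0, so the root lies in [-5.25, -3.5]
g(-4.375) = -5.009766 < 0, so the root lies in [-5.25, -4.375]
g(-4.8125) = -2.0105 < 0, so the root lies in [-5.25, -4.8125]

-5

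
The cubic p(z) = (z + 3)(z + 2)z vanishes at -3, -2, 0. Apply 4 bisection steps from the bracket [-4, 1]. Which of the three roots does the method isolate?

0

m = -1.5, p(m) = -1.125 (−); new bracket [-1.5, 1]
m = -0.25, p(m) = -1.203125 (−); new bracket [-0.25, 1]
m = 0.375, p(m) = 3.005859 (+); new bracket [-0.25, 0.375]
m = 0.0625, p(m) = 0.3948 (+); new bracket [-0.25, 0.0625]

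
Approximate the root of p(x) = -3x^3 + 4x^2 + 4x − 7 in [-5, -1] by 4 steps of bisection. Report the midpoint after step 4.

-1.25

x = -3 gives p = 98, positive; keep [-3, -1]
x = -2 gives p = 25, positive; keep [-2, -1]
x = -1.5 gives p = 6.125, positive; keep [-1.5, -1]
x = -1.25 gives p = 0.1094, positive; keep [-1.25, -1]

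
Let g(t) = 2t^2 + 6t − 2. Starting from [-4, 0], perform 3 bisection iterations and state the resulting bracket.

[-3.5, -3]

g(-2) = -6 < 0, so the root lies in [-4, -2]
g(-3) = -2 < 0, so the root lies in [-4, -3]
g(-3.5) = 1.5 > 0, so the root lies in [-3.5, -3]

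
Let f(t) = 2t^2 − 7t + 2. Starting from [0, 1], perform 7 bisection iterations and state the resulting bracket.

t = 0.5 gives f = -1, negative; keep [0, 0.5]
t = 0.25 gives f = 0.375, positive; keep [0.25, 0.5]
t = 0.375 gives f = -0.34375, negative; keep [0.25, 0.375]
t = 0.3125 gives f = 0.0078, positive; keep [0.3125, 0.375]
t = 0.34375 gives f = -0.1699, negative; keep [0.3125, 0.34375]
t = 0.328125 gives f = -0.0815, negative; keep [0.3125, 0.328125]
t = 0.3203125 gives f = -0.037, negative; keep [0.3125, 0.3203125]

[0.3125, 0.3203125]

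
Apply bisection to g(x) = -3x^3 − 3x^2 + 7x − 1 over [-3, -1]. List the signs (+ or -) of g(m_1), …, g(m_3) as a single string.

m = -2, g(m) = -3 (−); new bracket [-3, -2]
m = -2.5, g(m) = 9.625 (+); new bracket [-2.5, -2]
m = -2.25, g(m) = 2.234375 (+); new bracket [-2.25, -2]

-++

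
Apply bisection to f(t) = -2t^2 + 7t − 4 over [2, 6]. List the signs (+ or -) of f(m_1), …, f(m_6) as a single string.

--++--

t = 4 gives f = -8, negative; keep [2, 4]
t = 3 gives f = -1, negative; keep [2, 3]
t = 2.5 gives f = 1, positive; keep [2.5, 3]
t = 2.75 gives f = 0.125, positive; keep [2.75, 3]
t = 2.875 gives f = -0.4062, negative; keep [2.75, 2.875]
t = 2.8125 gives f = -0.1328, negative; keep [2.75, 2.8125]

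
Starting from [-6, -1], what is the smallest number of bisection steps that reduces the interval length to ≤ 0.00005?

17

Width after n steps is 5/2^n. Need 2^n ≥ 5/0.00005 = 100000.
2^16 = 65536 < 100000 ≤ 2^17 = 131072, so n = 17.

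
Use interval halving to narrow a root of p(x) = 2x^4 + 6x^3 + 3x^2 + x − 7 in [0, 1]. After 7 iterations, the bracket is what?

[0.8125, 0.8203125]

x = 0.5 gives p = -4.875, negative; keep [0.5, 1]
x = 0.75 gives p = -1.398438, negative; keep [0.75, 1]
x = 0.875 gives p = 1.36377, positive; keep [0.75, 0.875]
x = 0.8125 gives p = -0.1172, negative; keep [0.8125, 0.875]
x = 0.84375 gives p = 0.5972, positive; keep [0.8125, 0.84375]
x = 0.828125 gives p = 0.2336, positive; keep [0.8125, 0.828125]
x = 0.8203125 gives p = 0.0567, positive; keep [0.8125, 0.8203125]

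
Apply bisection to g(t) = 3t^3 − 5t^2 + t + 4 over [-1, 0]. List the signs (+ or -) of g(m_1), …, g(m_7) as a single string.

+-+-+++

t = -0.5 gives g = 1.875, positive; keep [-1, -0.5]
t = -0.75 gives g = -0.828125, negative; keep [-0.75, -0.5]
t = -0.625 gives g = 0.689453, positive; keep [-0.75, -0.625]
t = -0.6875 gives g = -0.0256, negative; keep [-0.6875, -0.625]
t = -0.65625 gives g = 0.3426, positive; keep [-0.6875, -0.65625]
t = -0.671875 gives g = 0.1612, positive; keep [-0.6875, -0.671875]
t = -0.6796875 gives g = 0.0684, positive; keep [-0.6875, -0.6796875]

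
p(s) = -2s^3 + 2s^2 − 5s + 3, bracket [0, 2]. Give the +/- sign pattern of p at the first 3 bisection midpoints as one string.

-+-

s = 1 gives p = -2, negative; keep [0, 1]
s = 0.5 gives p = 0.75, positive; keep [0.5, 1]
s = 0.75 gives p = -0.46875, negative; keep [0.5, 0.75]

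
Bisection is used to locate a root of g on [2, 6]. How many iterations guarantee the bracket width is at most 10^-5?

19

Width after n steps is 4/2^n. Need 2^n ≥ 4/10^-5 = 400000.
2^18 = 262144 < 400000 ≤ 2^19 = 524288, so n = 19.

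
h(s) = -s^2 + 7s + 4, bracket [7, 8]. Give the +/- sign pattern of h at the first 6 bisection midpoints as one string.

midpoint 7.5: h = 0.25 > 0 → [7.5, 8]
midpoint 7.75: h = -1.8125 < 0 → [7.5, 7.75]
midpoint 7.625: h = -0.765625 < 0 → [7.5, 7.625]
midpoint 7.5625: h = -0.2539 < 0 → [7.5, 7.5625]
midpoint 7.53125: h = -0.001 < 0 → [7.5, 7.53125]
midpoint 7.515625: h = 0.1248 > 0 → [7.515625, 7.53125]

+----+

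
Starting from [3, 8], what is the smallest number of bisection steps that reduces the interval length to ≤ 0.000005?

Width after n steps is 5/2^n. Need 2^n ≥ 5/0.000005 = 1000000.
2^19 = 524288 < 1000000 ≤ 2^20 = 1048576, so n = 20.

20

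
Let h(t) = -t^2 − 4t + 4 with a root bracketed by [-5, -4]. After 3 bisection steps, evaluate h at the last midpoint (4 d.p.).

-0.2656

m = -4.5, h(m) = 1.75 (+); new bracket [-5, -4.5]
m = -4.75, h(m) = 0.4375 (+); new bracket [-5, -4.75]
m = -4.875, h(m) = -0.265625 (−); new bracket [-4.875, -4.75]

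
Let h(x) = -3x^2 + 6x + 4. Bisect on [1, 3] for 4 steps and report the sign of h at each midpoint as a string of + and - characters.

h(2) = 4 > 0, so the root lies in [2, 3]
h(2.5) = 0.25 > 0, so the root lies in [2.5, 3]
h(2.75) = -2.1875 < 0, so the root lies in [2.5, 2.75]
h(2.625) = -0.9219 < 0, so the root lies in [2.5, 2.625]

++--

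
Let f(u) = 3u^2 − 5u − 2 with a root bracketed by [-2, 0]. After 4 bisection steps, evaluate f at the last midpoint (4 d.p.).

0.2969

m = -1, f(m) = 6 (+); new bracket [-1, 0]
m = -0.5, f(m) = 1.25 (+); new bracket [-0.5, 0]
m = -0.25, f(m) = -0.5625 (−); new bracket [-0.5, -0.25]
m = -0.375, f(m) = 0.2969 (+); new bracket [-0.375, -0.25]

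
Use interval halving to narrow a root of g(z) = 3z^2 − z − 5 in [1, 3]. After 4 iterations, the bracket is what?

[1.375, 1.5]

z = 2 gives g = 5, positive; keep [1, 2]
z = 1.5 gives g = 0.25, positive; keep [1, 1.5]
z = 1.25 gives g = -1.5625, negative; keep [1.25, 1.5]
z = 1.375 gives g = -0.7031, negative; keep [1.375, 1.5]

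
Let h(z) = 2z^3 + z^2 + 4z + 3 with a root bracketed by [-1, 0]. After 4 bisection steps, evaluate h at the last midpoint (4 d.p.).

0.0728

z = -0.5 gives h = 1, positive; keep [-1, -0.5]
z = -0.75 gives h = -0.28125, negative; keep [-0.75, -0.5]
z = -0.625 gives h = 0.402344, positive; keep [-0.75, -0.625]
z = -0.6875 gives h = 0.0728, positive; keep [-0.75, -0.6875]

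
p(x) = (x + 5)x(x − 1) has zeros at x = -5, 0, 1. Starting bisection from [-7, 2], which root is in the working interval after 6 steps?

-5

p(-2.5) = 21.875 > 0, so the root lies in [-7, -2.5]
p(-4.75) = 6.828125 > 0, so the root lies in [-7, -4.75]
p(-5.875) = -35.341797 < 0, so the root lies in [-5.875, -4.75]
p(-5.3125) = -10.4797 < 0, so the root lies in [-5.3125, -4.75]
p(-5.03125) = -0.9483 < 0, so the root lies in [-5.03125, -4.75]
p(-4.890625) = 3.151 > 0, so the root lies in [-5.03125, -4.890625]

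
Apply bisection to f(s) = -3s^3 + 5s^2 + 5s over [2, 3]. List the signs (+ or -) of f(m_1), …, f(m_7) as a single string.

s = 2.5 gives f = -3.125, negative; keep [2, 2.5]
s = 2.25 gives f = 2.390625, positive; keep [2.25, 2.5]
s = 2.375 gives f = -0.111328, negative; keep [2.25, 2.375]
s = 2.3125 gives f = 1.2014, positive; keep [2.3125, 2.375]
s = 2.34375 gives f = 0.5608, positive; keep [2.34375, 2.375]
s = 2.359375 gives f = 0.2287, positive; keep [2.359375, 2.375]
s = 2.3671875 gives f = 0.0597, positive; keep [2.3671875, 2.375]

-+-++++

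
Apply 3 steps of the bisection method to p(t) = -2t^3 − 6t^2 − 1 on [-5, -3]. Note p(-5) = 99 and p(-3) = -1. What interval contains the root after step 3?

[-3.25, -3]

t = -4 gives p = 31, positive; keep [-4, -3]
t = -3.5 gives p = 11.25, positive; keep [-3.5, -3]
t = -3.25 gives p = 4.28125, positive; keep [-3.25, -3]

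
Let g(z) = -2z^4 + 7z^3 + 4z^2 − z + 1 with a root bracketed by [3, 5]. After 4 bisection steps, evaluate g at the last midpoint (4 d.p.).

13.5483

m = 4, g(m) = -3 (−); new bracket [3, 4]
m = 3.5, g(m) = 46.5 (+); new bracket [3.5, 4]
m = 3.75, g(m) = 27.132812 (+); new bracket [3.75, 4]
m = 3.875, g(m) = 13.5483 (+); new bracket [3.875, 4]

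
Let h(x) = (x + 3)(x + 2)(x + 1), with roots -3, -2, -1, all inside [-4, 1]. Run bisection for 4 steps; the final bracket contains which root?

midpoint -1.5: h = -0.375 < 0 → [-1.5, 1]
midpoint -0.25: h = 3.609375 > 0 → [-1.5, -0.25]
midpoint -0.875: h = 0.298828 > 0 → [-1.5, -0.875]
midpoint -1.1875: h = -0.2761 < 0 → [-1.1875, -0.875]

-1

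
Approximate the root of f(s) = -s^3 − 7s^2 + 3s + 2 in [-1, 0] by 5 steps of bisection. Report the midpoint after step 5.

midpoint -0.5: f = -1.125 < 0 → [-0.5, 0]
midpoint -0.25: f = 0.828125 > 0 → [-0.5, -0.25]
midpoint -0.375: f = -0.056641 < 0 → [-0.375, -0.25]
midpoint -0.3125: f = 0.4094 > 0 → [-0.375, -0.3125]
midpoint -0.34375: f = 0.1822 > 0 → [-0.375, -0.34375]

-0.34375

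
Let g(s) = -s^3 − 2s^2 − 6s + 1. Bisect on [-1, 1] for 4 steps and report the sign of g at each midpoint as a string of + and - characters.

midpoint 0: g = 1 > 0 → [0, 1]
midpoint 0.5: g = -2.625 < 0 → [0, 0.5]
midpoint 0.25: g = -0.640625 < 0 → [0, 0.25]
midpoint 0.125: g = 0.2168 > 0 → [0.125, 0.25]

+--+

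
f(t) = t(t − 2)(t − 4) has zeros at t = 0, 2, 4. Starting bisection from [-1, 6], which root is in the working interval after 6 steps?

4

m = 2.5, f(m) = -1.875 (−); new bracket [2.5, 6]
m = 4.25, f(m) = 2.390625 (+); new bracket [2.5, 4.25]
m = 3.375, f(m) = -2.900391 (−); new bracket [3.375, 4.25]
m = 3.8125, f(m) = -1.2957 (−); new bracket [3.8125, 4.25]
m = 4.03125, f(m) = 0.2559 (+); new bracket [3.8125, 4.03125]
m = 3.921875, f(m) = -0.5889 (−); new bracket [3.921875, 4.03125]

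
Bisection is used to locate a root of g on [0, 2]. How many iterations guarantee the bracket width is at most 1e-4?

15

Width after n steps is 2/2^n. Need 2^n ≥ 2/1e-4 = 20000.
2^14 = 16384 < 20000 ≤ 2^15 = 32768, so n = 15.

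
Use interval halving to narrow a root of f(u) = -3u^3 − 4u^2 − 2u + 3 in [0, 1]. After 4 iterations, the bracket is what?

[0.5625, 0.625]

f(0.5) = 0.625 > 0, so the root lies in [0.5, 1]
f(0.75) = -2.015625 < 0, so the root lies in [0.5, 0.75]
f(0.625) = -0.544922 < 0, so the root lies in [0.5, 0.625]
f(0.5625) = 0.0754 > 0, so the root lies in [0.5625, 0.625]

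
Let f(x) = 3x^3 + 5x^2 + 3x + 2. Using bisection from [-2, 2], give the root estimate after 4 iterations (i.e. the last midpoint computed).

-1.25

x = 0 gives f = 2, positive; keep [-2, 0]
x = -1 gives f = 1, positive; keep [-2, -1]
x = -1.5 gives f = -1.375, negative; keep [-1.5, -1]
x = -1.25 gives f = 0.2031, positive; keep [-1.5, -1.25]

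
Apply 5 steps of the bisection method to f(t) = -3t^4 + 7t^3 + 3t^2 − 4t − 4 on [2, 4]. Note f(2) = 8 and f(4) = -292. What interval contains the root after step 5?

[2.375, 2.4375]

t = 3 gives f = -43, negative; keep [2, 3]
t = 2.5 gives f = -3.0625, negative; keep [2, 2.5]
t = 2.25 gives f = 5.035156, positive; keep [2.25, 2.5]
t = 2.375 gives f = 1.7473, positive; keep [2.375, 2.5]
t = 2.4375 gives f = -0.4515, negative; keep [2.375, 2.4375]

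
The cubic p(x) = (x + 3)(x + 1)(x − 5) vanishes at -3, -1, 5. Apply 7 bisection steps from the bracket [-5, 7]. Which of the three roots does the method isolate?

5

m = 1, p(m) = -32 (−); new bracket [1, 7]
m = 4, p(m) = -35 (−); new bracket [4, 7]
m = 5.5, p(m) = 27.625 (+); new bracket [4, 5.5]
m = 4.75, p(m) = -11.1406 (−); new bracket [4.75, 5.5]
m = 5.125, p(m) = 6.2207 (+); new bracket [4.75, 5.125]
m = 4.9375, p(m) = -2.9456 (−); new bracket [4.9375, 5.125]
m = 5.03125, p(m) = 1.5137 (+); new bracket [4.9375, 5.03125]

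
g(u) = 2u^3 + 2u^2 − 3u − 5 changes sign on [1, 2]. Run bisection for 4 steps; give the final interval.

[1.375, 1.4375]

g(1.5) = 1.75 > 0, so the root lies in [1, 1.5]
g(1.25) = -1.71875 < 0, so the root lies in [1.25, 1.5]
g(1.375) = -0.144531 < 0, so the root lies in [1.375, 1.5]
g(1.4375) = 0.7612 > 0, so the root lies in [1.375, 1.4375]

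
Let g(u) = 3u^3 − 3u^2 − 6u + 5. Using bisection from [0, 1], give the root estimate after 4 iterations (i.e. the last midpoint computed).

0.8125

g(0.5) = 1.625 > 0, so the root lies in [0.5, 1]
g(0.75) = 0.078125 > 0, so the root lies in [0.75, 1]
g(0.875) = -0.537109 < 0, so the root lies in [0.75, 0.875]
g(0.8125) = -0.2463 < 0, so the root lies in [0.75, 0.8125]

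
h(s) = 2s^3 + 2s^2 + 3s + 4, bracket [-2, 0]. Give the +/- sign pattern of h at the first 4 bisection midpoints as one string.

m = -1, h(m) = 1 (+); new bracket [-2, -1]
m = -1.5, h(m) = -2.75 (−); new bracket [-1.5, -1]
m = -1.25, h(m) = -0.53125 (−); new bracket [-1.25, -1]
m = -1.125, h(m) = 0.3086 (+); new bracket [-1.25, -1.125]

+--+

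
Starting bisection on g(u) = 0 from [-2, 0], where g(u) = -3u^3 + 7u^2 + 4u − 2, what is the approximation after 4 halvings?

-0.625

midpoint -1: g = 4 > 0 → [-1, 0]
midpoint -0.5: g = -1.875 < 0 → [-1, -0.5]
midpoint -0.75: g = 0.203125 > 0 → [-0.75, -0.5]
midpoint -0.625: g = -1.0332 < 0 → [-0.75, -0.625]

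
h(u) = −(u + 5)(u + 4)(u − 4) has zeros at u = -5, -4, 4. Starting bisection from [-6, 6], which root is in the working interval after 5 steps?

4

midpoint 0: h = 80 > 0 → [0, 6]
midpoint 3: h = 56 > 0 → [3, 6]
midpoint 4.5: h = -40.375 < 0 → [3, 4.5]
midpoint 3.75: h = 16.9531 > 0 → [3.75, 4.5]
midpoint 4.125: h = -9.2676 < 0 → [3.75, 4.125]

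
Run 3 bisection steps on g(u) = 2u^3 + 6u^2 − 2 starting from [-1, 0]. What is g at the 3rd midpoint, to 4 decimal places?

m = -0.5, g(m) = -0.75 (−); new bracket [-1, -0.5]
m = -0.75, g(m) = 0.53125 (+); new bracket [-0.75, -0.5]
m = -0.625, g(m) = -0.144531 (−); new bracket [-0.75, -0.625]

-0.1445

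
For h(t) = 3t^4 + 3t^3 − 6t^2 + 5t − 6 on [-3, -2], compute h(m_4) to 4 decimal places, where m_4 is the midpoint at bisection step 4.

-0.9555

m = -2.5, h(m) = 14.3125 (+); new bracket [-2.5, -2]
m = -2.25, h(m) = -4.910156 (−); new bracket [-2.5, -2.25]
m = -2.375, h(m) = 3.541748 (+); new bracket [-2.375, -2.25]
m = -2.3125, h(m) = -0.9555 (−); new bracket [-2.375, -2.3125]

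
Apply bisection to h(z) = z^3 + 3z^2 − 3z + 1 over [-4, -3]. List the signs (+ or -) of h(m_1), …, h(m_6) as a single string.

midpoint -3.5: h = 5.375 > 0 → [-4, -3.5]
midpoint -3.75: h = 1.703125 > 0 → [-4, -3.75]
midpoint -3.875: h = -0.513672 < 0 → [-3.875, -3.75]
midpoint -3.8125: h = 0.6277 > 0 → [-3.875, -3.8125]
midpoint -3.84375: h = 0.0653 > 0 → [-3.875, -3.84375]
midpoint -3.859375: h = -0.2221 < 0 → [-3.859375, -3.84375]

++-++-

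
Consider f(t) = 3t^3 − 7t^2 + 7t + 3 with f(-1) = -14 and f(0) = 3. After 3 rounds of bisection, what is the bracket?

[-0.375, -0.25]

f(-0.5) = -2.625 < 0, so the root lies in [-0.5, 0]
f(-0.25) = 0.765625 > 0, so the root lies in [-0.5, -0.25]
f(-0.375) = -0.767578 < 0, so the root lies in [-0.375, -0.25]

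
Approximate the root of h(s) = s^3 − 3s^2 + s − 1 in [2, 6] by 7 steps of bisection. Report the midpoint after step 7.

2.78125

h(4) = 19 > 0, so the root lies in [2, 4]
h(3) = 2 > 0, so the root lies in [2, 3]
h(2.5) = -1.625 < 0, so the root lies in [2.5, 3]
h(2.75) = -0.1406 < 0, so the root lies in [2.75, 3]
h(2.875) = 0.8418 > 0, so the root lies in [2.75, 2.875]
h(2.8125) = 0.3293 > 0, so the root lies in [2.75, 2.8125]
h(2.78125) = 0.0891 > 0, so the root lies in [2.75, 2.78125]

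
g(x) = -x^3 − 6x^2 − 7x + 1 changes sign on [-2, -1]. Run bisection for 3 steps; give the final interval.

[-1.875, -1.75]

x = -1.5 gives g = 1.375, positive; keep [-2, -1.5]
x = -1.75 gives g = 0.234375, positive; keep [-2, -1.75]
x = -1.875 gives g = -0.376953, negative; keep [-1.875, -1.75]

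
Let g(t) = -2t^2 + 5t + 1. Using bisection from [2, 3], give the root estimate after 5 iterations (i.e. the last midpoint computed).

t = 2.5 gives g = 1, positive; keep [2.5, 3]
t = 2.75 gives g = -0.375, negative; keep [2.5, 2.75]
t = 2.625 gives g = 0.34375, positive; keep [2.625, 2.75]
t = 2.6875 gives g = -0.0078, negative; keep [2.625, 2.6875]
t = 2.65625 gives g = 0.1699, positive; keep [2.65625, 2.6875]

2.65625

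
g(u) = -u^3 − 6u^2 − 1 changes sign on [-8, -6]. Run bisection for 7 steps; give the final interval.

[-6.03125, -6.015625]

midpoint -7: g = 48 > 0 → [-7, -6]
midpoint -6.5: g = 20.125 > 0 → [-6.5, -6]
midpoint -6.25: g = 8.765625 > 0 → [-6.25, -6]
midpoint -6.125: g = 3.6895 > 0 → [-6.125, -6]
midpoint -6.0625: g = 1.2971 > 0 → [-6.0625, -6]
midpoint -6.03125: g = 0.1367 > 0 → [-6.03125, -6]
midpoint -6.015625: g = -0.4346 < 0 → [-6.03125, -6.015625]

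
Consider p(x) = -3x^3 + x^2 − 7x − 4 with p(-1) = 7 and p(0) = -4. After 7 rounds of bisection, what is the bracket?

[-0.4921875, -0.484375]

p(-0.5) = 0.125 > 0, so the root lies in [-0.5, 0]
p(-0.25) = -2.140625 < 0, so the root lies in [-0.5, -0.25]
p(-0.375) = -1.076172 < 0, so the root lies in [-0.5, -0.375]
p(-0.4375) = -0.4949 < 0, so the root lies in [-0.5, -0.4375]
p(-0.46875) = -0.19 < 0, so the root lies in [-0.5, -0.46875]
p(-0.484375) = -0.0338 < 0, so the root lies in [-0.5, -0.484375]
p(-0.4921875) = 0.0453 > 0, so the root lies in [-0.4921875, -0.484375]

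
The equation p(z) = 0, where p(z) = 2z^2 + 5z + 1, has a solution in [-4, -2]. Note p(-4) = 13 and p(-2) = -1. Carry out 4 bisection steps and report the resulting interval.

[-2.375, -2.25]

midpoint -3: p = 4 > 0 → [-3, -2]
midpoint -2.5: p = 1 > 0 → [-2.5, -2]
midpoint -2.25: p = -0.125 < 0 → [-2.5, -2.25]
midpoint -2.375: p = 0.4062 > 0 → [-2.375, -2.25]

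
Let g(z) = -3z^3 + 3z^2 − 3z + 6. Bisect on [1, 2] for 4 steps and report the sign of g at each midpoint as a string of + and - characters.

m = 1.5, g(m) = -1.875 (−); new bracket [1, 1.5]
m = 1.25, g(m) = 1.078125 (+); new bracket [1.25, 1.5]
m = 1.375, g(m) = -0.251953 (−); new bracket [1.25, 1.375]
m = 1.3125, g(m) = 0.4475 (+); new bracket [1.3125, 1.375]

-+-+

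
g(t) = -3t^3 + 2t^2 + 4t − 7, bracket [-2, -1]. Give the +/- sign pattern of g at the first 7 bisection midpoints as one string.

+--+--+

t = -1.5 gives g = 1.625, positive; keep [-1.5, -1]
t = -1.25 gives g = -3.015625, negative; keep [-1.5, -1.25]
t = -1.375 gives g = -0.919922, negative; keep [-1.5, -1.375]
t = -1.4375 gives g = 0.2942, positive; keep [-1.4375, -1.375]
t = -1.40625 gives g = -0.3272, negative; keep [-1.4375, -1.40625]
t = -1.421875 gives g = -0.0201, negative; keep [-1.4375, -1.421875]
t = -1.4296875 gives g = 0.1361, positive; keep [-1.4296875, -1.421875]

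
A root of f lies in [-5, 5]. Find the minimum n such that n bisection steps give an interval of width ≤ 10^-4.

17

Width after n steps is 10/2^n. Need 2^n ≥ 10/10^-4 = 100000.
2^16 = 65536 < 100000 ≤ 2^17 = 131072, so n = 17.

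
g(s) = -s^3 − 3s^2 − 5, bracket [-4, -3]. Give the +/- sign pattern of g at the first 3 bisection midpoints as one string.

m = -3.5, g(m) = 1.125 (+); new bracket [-3.5, -3]
m = -3.25, g(m) = -2.359375 (−); new bracket [-3.5, -3.25]
m = -3.375, g(m) = -0.728516 (−); new bracket [-3.5, -3.375]

+--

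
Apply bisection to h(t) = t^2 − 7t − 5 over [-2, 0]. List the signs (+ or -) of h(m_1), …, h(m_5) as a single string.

+-+-+

m = -1, h(m) = 3 (+); new bracket [-1, 0]
m = -0.5, h(m) = -1.25 (−); new bracket [-1, -0.5]
m = -0.75, h(m) = 0.8125 (+); new bracket [-0.75, -0.5]
m = -0.625, h(m) = -0.2344 (−); new bracket [-0.75, -0.625]
m = -0.6875, h(m) = 0.2852 (+); new bracket [-0.6875, -0.625]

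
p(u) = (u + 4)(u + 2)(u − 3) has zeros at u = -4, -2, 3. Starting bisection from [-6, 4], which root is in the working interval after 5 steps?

u = -1 gives p = -12, negative; keep [-1, 4]
u = 1.5 gives p = -28.875, negative; keep [1.5, 4]
u = 2.75 gives p = -8.015625, negative; keep [2.75, 4]
u = 3.375 gives p = 14.8652, positive; keep [2.75, 3.375]
u = 3.0625 gives p = 2.2346, positive; keep [2.75, 3.0625]

3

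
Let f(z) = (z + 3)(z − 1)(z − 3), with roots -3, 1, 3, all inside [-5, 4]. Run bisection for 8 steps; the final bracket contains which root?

m = -0.5, f(m) = 13.125 (+); new bracket [-5, -0.5]
m = -2.75, f(m) = 5.390625 (+); new bracket [-5, -2.75]
m = -3.875, f(m) = -29.326172 (−); new bracket [-3.875, -2.75]
m = -3.3125, f(m) = -8.5071 (−); new bracket [-3.3125, -2.75]
m = -3.03125, f(m) = -0.7598 (−); new bracket [-3.03125, -2.75]
m = -2.890625, f(m) = 2.5067 (+); new bracket [-3.03125, -2.890625]
m = -2.9609375, f(m) = 0.9223 (+); new bracket [-3.03125, -2.9609375]
m = -2.99609375, f(m) = 0.0936 (+); new bracket [-3.03125, -2.99609375]

-3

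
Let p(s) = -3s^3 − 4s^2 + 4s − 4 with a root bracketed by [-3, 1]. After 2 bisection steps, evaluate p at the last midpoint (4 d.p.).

-4.0000

p(-1) = -9 < 0, so the root lies in [-3, -1]
p(-2) = -4 < 0, so the root lies in [-3, -2]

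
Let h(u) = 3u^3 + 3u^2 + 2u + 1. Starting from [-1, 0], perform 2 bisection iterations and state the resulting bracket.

midpoint -0.5: h = 0.375 > 0 → [-1, -0.5]
midpoint -0.75: h = -0.078125 < 0 → [-0.75, -0.5]

[-0.75, -0.5]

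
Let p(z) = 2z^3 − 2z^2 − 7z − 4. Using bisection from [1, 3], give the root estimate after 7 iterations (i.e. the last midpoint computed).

2.609375

m = 2, p(m) = -10 (−); new bracket [2, 3]
m = 2.5, p(m) = -2.75 (−); new bracket [2.5, 3]
m = 2.75, p(m) = 3.21875 (+); new bracket [2.5, 2.75]
m = 2.625, p(m) = 0.0195 (+); new bracket [2.5, 2.625]
m = 2.5625, p(m) = -1.4175 (−); new bracket [2.5625, 2.625]
m = 2.59375, p(m) = -0.7122 (−); new bracket [2.59375, 2.625]
m = 2.609375, p(m) = -0.3497 (−); new bracket [2.609375, 2.625]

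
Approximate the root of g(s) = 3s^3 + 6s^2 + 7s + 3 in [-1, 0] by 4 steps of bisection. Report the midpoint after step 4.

-0.6875

s = -0.5 gives g = 0.625, positive; keep [-1, -0.5]
s = -0.75 gives g = -0.140625, negative; keep [-0.75, -0.5]
s = -0.625 gives g = 0.236328, positive; keep [-0.75, -0.625]
s = -0.6875 gives g = 0.0486, positive; keep [-0.75, -0.6875]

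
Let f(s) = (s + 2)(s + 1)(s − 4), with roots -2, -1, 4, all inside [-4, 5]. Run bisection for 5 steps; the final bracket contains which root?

4

midpoint 0.5: f = -13.125 < 0 → [0.5, 5]
midpoint 2.75: f = -22.265625 < 0 → [2.75, 5]
midpoint 3.875: f = -3.580078 < 0 → [3.875, 5]
midpoint 4.4375: f = 15.3142 > 0 → [3.875, 4.4375]
midpoint 4.15625: f = 4.9599 > 0 → [3.875, 4.15625]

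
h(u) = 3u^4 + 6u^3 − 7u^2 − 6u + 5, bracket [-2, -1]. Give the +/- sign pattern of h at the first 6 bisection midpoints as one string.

---+--

m = -1.5, h(m) = -6.8125 (−); new bracket [-1.5, -1]
m = -1.25, h(m) = -2.832031 (−); new bracket [-1.25, -1]
m = -1.125, h(m) = -0.846924 (−); new bracket [-1.125, -1]
m = -1.0625, h(m) = 0.0992 (+); new bracket [-1.125, -1.0625]
m = -1.09375, h(m) = -0.3688 (−); new bracket [-1.09375, -1.0625]
m = -1.078125, h(m) = -0.1335 (−); new bracket [-1.078125, -1.0625]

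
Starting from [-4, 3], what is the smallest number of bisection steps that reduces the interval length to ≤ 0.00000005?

Width after n steps is 7/2^n. Need 2^n ≥ 7/0.00000005 = 140000000.
2^27 = 134217728 < 140000000 ≤ 2^28 = 268435456, so n = 28.

28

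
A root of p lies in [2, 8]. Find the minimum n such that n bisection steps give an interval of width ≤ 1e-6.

23

Width after n steps is 6/2^n. Need 2^n ≥ 6/1e-6 = 6000000.
2^22 = 4194304 < 6000000 ≤ 2^23 = 8388608, so n = 23.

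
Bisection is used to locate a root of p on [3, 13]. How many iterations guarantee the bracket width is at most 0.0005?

Width after n steps is 10/2^n. Need 2^n ≥ 10/0.0005 = 20000.
2^14 = 16384 < 20000 ≤ 2^15 = 32768, so n = 15.

15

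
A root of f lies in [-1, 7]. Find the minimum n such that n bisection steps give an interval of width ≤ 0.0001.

17

Width after n steps is 8/2^n. Need 2^n ≥ 8/0.0001 = 80000.
2^16 = 65536 < 80000 ≤ 2^17 = 131072, so n = 17.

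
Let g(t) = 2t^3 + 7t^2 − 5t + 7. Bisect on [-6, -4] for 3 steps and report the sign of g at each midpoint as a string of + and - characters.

g(-5) = -43 < 0, so the root lies in [-5, -4]
g(-4.5) = -11 < 0, so the root lies in [-4.5, -4]
g(-4.25) = 1.15625 > 0, so the root lies in [-4.5, -4.25]

--+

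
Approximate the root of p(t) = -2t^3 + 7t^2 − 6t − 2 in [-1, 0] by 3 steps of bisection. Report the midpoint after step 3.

p(-0.5) = 3 > 0, so the root lies in [-0.5, 0]
p(-0.25) = -0.03125 < 0, so the root lies in [-0.5, -0.25]
p(-0.375) = 1.339844 > 0, so the root lies in [-0.375, -0.25]

-0.375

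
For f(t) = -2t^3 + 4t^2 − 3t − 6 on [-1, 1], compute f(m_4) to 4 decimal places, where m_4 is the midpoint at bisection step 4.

1.0273

m = 0, f(m) = -6 (−); new bracket [-1, 0]
m = -0.5, f(m) = -3.25 (−); new bracket [-1, -0.5]
m = -0.75, f(m) = -0.65625 (−); new bracket [-1, -0.75]
m = -0.875, f(m) = 1.0273 (+); new bracket [-0.875, -0.75]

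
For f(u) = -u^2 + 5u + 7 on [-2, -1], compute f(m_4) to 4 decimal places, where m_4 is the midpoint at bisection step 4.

-0.3477

midpoint -1.5: f = -2.75 < 0 → [-1.5, -1]
midpoint -1.25: f = -0.8125 < 0 → [-1.25, -1]
midpoint -1.125: f = 0.109375 > 0 → [-1.25, -1.125]
midpoint -1.1875: f = -0.3477 < 0 → [-1.1875, -1.125]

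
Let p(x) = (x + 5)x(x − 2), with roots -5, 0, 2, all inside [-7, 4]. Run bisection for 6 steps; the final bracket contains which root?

-5

midpoint -1.5: p = 18.375 > 0 → [-7, -1.5]
midpoint -4.25: p = 19.921875 > 0 → [-7, -4.25]
midpoint -5.625: p = -26.806641 < 0 → [-5.625, -4.25]
midpoint -4.9375: p = 2.1409 > 0 → [-5.625, -4.9375]
midpoint -5.28125: p = -10.8152 < 0 → [-5.28125, -4.9375]
midpoint -5.109375: p = -3.973 < 0 → [-5.109375, -4.9375]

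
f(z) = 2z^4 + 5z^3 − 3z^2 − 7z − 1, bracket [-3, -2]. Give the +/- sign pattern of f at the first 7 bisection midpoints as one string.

-++-+-+

midpoint -2.5: f = -2.25 < 0 → [-3, -2.5]
midpoint -2.75: f = 5.960938 > 0 → [-2.75, -2.5]
midpoint -2.625: f = 1.225098 > 0 → [-2.625, -2.5]
midpoint -2.5625: f = -0.6584 < 0 → [-2.625, -2.5625]
midpoint -2.59375: f = 0.2454 > 0 → [-2.59375, -2.5625]
midpoint -2.578125: f = -0.2158 < 0 → [-2.59375, -2.578125]
midpoint -2.5859375: f = 0.0125 > 0 → [-2.5859375, -2.578125]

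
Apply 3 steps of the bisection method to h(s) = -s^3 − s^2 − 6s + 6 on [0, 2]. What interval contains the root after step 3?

[0.75, 1]

m = 1, h(m) = -2 (−); new bracket [0, 1]
m = 0.5, h(m) = 2.625 (+); new bracket [0.5, 1]
m = 0.75, h(m) = 0.515625 (+); new bracket [0.75, 1]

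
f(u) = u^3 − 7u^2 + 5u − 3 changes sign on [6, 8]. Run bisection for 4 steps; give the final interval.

[6.25, 6.375]

u = 7 gives f = 32, positive; keep [6, 7]
u = 6.5 gives f = 8.375, positive; keep [6, 6.5]
u = 6.25 gives f = -1.046875, negative; keep [6.25, 6.5]
u = 6.375 gives f = 3.4746, positive; keep [6.25, 6.375]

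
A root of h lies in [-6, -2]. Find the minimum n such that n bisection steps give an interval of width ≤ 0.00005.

Width after n steps is 4/2^n. Need 2^n ≥ 4/0.00005 = 80000.
2^16 = 65536 < 80000 ≤ 2^17 = 131072, so n = 17.

17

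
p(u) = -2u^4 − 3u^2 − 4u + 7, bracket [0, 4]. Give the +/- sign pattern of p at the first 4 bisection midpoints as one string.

p(2) = -45 < 0, so the root lies in [0, 2]
p(1) = -2 < 0, so the root lies in [0, 1]
p(0.5) = 4.125 > 0, so the root lies in [0.5, 1]
p(0.75) = 1.6797 > 0, so the root lies in [0.75, 1]

--++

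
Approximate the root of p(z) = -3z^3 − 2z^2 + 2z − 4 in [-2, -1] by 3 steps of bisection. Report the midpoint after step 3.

-1.625

midpoint -1.5: p = -1.375 < 0 → [-2, -1.5]
midpoint -1.75: p = 2.453125 > 0 → [-1.75, -1.5]
midpoint -1.625: p = 0.341797 > 0 → [-1.625, -1.5]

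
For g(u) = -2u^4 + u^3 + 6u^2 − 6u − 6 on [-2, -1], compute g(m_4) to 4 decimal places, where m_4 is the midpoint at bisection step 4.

0.1872

midpoint -1.5: g = 3 > 0 → [-2, -1.5]
midpoint -1.75: g = -1.242188 < 0 → [-1.75, -1.5]
midpoint -1.625: g = 1.356934 > 0 → [-1.75, -1.625]
midpoint -1.6875: g = 0.1872 > 0 → [-1.75, -1.6875]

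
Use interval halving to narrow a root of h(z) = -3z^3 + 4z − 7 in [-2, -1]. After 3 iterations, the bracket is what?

z = -1.5 gives h = -2.875, negative; keep [-2, -1.5]
z = -1.75 gives h = 2.078125, positive; keep [-1.75, -1.5]
z = -1.625 gives h = -0.626953, negative; keep [-1.75, -1.625]

[-1.75, -1.625]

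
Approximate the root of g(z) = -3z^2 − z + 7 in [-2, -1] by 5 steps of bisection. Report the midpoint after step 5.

-1.71875

g(-1.5) = 1.75 > 0, so the root lies in [-2, -1.5]
g(-1.75) = -0.4375 < 0, so the root lies in [-1.75, -1.5]
g(-1.625) = 0.703125 > 0, so the root lies in [-1.75, -1.625]
g(-1.6875) = 0.1445 > 0, so the root lies in [-1.75, -1.6875]
g(-1.71875) = -0.1436 < 0, so the root lies in [-1.71875, -1.6875]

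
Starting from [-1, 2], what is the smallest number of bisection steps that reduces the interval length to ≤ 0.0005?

13

Width after n steps is 3/2^n. Need 2^n ≥ 3/0.0005 = 6000.
2^12 = 4096 < 6000 ≤ 2^13 = 8192, so n = 13.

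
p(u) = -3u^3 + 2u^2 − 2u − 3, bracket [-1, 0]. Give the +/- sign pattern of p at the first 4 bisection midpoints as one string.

u = -0.5 gives p = -1.125, negative; keep [-1, -0.5]
u = -0.75 gives p = 0.890625, positive; keep [-0.75, -0.5]
u = -0.625 gives p = -0.236328, negative; keep [-0.75, -0.625]
u = -0.6875 gives p = 0.2952, positive; keep [-0.6875, -0.625]

-+-+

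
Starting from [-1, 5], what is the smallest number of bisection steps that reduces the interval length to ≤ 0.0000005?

Width after n steps is 6/2^n. Need 2^n ≥ 6/0.0000005 = 12000000.
2^23 = 8388608 < 12000000 ≤ 2^24 = 16777216, so n = 24.

24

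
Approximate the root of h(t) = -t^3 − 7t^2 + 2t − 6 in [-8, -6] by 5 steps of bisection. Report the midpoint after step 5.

m = -7, h(m) = -20 (−); new bracket [-8, -7]
m = -7.5, h(m) = 7.125 (+); new bracket [-7.5, -7]
m = -7.25, h(m) = -7.359375 (−); new bracket [-7.5, -7.25]
m = -7.375, h(m) = -0.3535 (−); new bracket [-7.5, -7.375]
m = -7.4375, h(m) = 3.3259 (+); new bracket [-7.4375, -7.375]

-7.4375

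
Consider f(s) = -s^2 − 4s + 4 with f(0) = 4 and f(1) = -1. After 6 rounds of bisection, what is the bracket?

f(0.5) = 1.75 > 0, so the root lies in [0.5, 1]
f(0.75) = 0.4375 > 0, so the root lies in [0.75, 1]
f(0.875) = -0.265625 < 0, so the root lies in [0.75, 0.875]
f(0.8125) = 0.0898 > 0, so the root lies in [0.8125, 0.875]
f(0.84375) = -0.0869 < 0, so the root lies in [0.8125, 0.84375]
f(0.828125) = 0.0017 > 0, so the root lies in [0.828125, 0.84375]

[0.828125, 0.84375]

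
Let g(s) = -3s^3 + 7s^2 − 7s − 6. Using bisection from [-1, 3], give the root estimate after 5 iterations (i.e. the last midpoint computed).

s = 1 gives g = -9, negative; keep [-1, 1]
s = 0 gives g = -6, negative; keep [-1, 0]
s = -0.5 gives g = -0.375, negative; keep [-1, -0.5]
s = -0.75 gives g = 4.4531, positive; keep [-0.75, -0.5]
s = -0.625 gives g = 1.8418, positive; keep [-0.625, -0.5]

-0.625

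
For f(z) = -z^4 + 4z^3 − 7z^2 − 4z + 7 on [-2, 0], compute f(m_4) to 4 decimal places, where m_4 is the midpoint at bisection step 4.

z = -1 gives f = -1, negative; keep [-1, 0]
z = -0.5 gives f = 6.6875, positive; keep [-1, -0.5]
z = -0.75 gives f = 4.058594, positive; keep [-1, -0.75]
z = -0.875 gives f = 1.8748, positive; keep [-1, -0.875]

1.8748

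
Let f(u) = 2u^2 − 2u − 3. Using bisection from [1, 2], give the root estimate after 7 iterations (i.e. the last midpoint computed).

1.8203125

m = 1.5, f(m) = -1.5 (−); new bracket [1.5, 2]
m = 1.75, f(m) = -0.375 (−); new bracket [1.75, 2]
m = 1.875, f(m) = 0.28125 (+); new bracket [1.75, 1.875]
m = 1.8125, f(m) = -0.0547 (−); new bracket [1.8125, 1.875]
m = 1.84375, f(m) = 0.1113 (+); new bracket [1.8125, 1.84375]
m = 1.828125, f(m) = 0.0278 (+); new bracket [1.8125, 1.828125]
m = 1.8203125, f(m) = -0.0135 (−); new bracket [1.8203125, 1.828125]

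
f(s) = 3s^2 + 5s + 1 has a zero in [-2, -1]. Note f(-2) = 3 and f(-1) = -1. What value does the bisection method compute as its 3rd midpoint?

f(-1.5) = 0.25 > 0, so the root lies in [-1.5, -1]
f(-1.25) = -0.5625 < 0, so the root lies in [-1.5, -1.25]
f(-1.375) = -0.203125 < 0, so the root lies in [-1.5, -1.375]

-1.375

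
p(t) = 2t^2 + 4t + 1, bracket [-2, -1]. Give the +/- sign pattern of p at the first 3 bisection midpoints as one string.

-+-

midpoint -1.5: p = -0.5 < 0 → [-2, -1.5]
midpoint -1.75: p = 0.125 > 0 → [-1.75, -1.5]
midpoint -1.625: p = -0.21875 < 0 → [-1.75, -1.625]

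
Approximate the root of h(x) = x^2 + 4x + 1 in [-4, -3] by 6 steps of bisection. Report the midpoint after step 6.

-3.734375

x = -3.5 gives h = -0.75, negative; keep [-4, -3.5]
x = -3.75 gives h = 0.0625, positive; keep [-3.75, -3.5]
x = -3.625 gives h = -0.359375, negative; keep [-3.75, -3.625]
x = -3.6875 gives h = -0.1523, negative; keep [-3.75, -3.6875]
x = -3.71875 gives h = -0.0459, negative; keep [-3.75, -3.71875]
x = -3.734375 gives h = 0.0081, positive; keep [-3.734375, -3.71875]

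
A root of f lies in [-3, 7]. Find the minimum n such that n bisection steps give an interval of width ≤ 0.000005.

21

Width after n steps is 10/2^n. Need 2^n ≥ 10/0.000005 = 2000000.
2^20 = 1048576 < 2000000 ≤ 2^21 = 2097152, so n = 21.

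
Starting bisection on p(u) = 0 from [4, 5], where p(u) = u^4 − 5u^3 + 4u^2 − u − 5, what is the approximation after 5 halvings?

m = 4.5, p(m) = 25.9375 (+); new bracket [4, 4.5]
m = 4.25, p(m) = 5.425781 (+); new bracket [4, 4.25]
m = 4.125, p(m) = -2.478271 (−); new bracket [4.125, 4.25]
m = 4.1875, p(m) = 1.2925 (+); new bracket [4.125, 4.1875]
m = 4.15625, p(m) = -0.6371 (−); new bracket [4.15625, 4.1875]

4.15625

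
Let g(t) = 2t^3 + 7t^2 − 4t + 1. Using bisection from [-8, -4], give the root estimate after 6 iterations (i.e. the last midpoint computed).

midpoint -6: g = -155 < 0 → [-6, -4]
midpoint -5: g = -54 < 0 → [-5, -4]
midpoint -4.5: g = -21.5 < 0 → [-4.5, -4]
midpoint -4.25: g = -9.0938 < 0 → [-4.25, -4]
midpoint -4.125: g = -3.7695 < 0 → [-4.125, -4]
midpoint -4.0625: g = -1.3169 < 0 → [-4.0625, -4]

-4.0625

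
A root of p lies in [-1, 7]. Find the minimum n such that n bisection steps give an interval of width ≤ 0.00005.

18

Width after n steps is 8/2^n. Need 2^n ≥ 8/0.00005 = 160000.
2^17 = 131072 < 160000 ≤ 2^18 = 262144, so n = 18.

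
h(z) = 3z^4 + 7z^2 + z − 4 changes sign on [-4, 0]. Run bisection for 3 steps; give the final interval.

z = -2 gives h = 70, positive; keep [-2, 0]
z = -1 gives h = 5, positive; keep [-1, 0]
z = -0.5 gives h = -2.5625, negative; keep [-1, -0.5]

[-1, -0.5]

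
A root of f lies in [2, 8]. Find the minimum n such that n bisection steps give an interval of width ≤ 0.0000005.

Width after n steps is 6/2^n. Need 2^n ≥ 6/0.0000005 = 12000000.
2^23 = 8388608 < 12000000 ≤ 2^24 = 16777216, so n = 24.

24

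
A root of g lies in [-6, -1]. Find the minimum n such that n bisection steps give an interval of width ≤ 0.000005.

20

Width after n steps is 5/2^n. Need 2^n ≥ 5/0.000005 = 1000000.
2^19 = 524288 < 1000000 ≤ 2^20 = 1048576, so n = 20.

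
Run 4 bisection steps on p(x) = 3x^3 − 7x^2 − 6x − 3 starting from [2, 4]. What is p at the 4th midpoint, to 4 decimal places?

1.4434

m = 3, p(m) = -3 (−); new bracket [3, 4]
m = 3.5, p(m) = 18.875 (+); new bracket [3, 3.5]
m = 3.25, p(m) = 6.546875 (+); new bracket [3, 3.25]
m = 3.125, p(m) = 1.4434 (+); new bracket [3, 3.125]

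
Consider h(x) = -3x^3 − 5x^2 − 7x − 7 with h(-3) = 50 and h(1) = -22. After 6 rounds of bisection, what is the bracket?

m = -1, h(m) = -2 (−); new bracket [-3, -1]
m = -2, h(m) = 11 (+); new bracket [-2, -1]
m = -1.5, h(m) = 2.375 (+); new bracket [-1.5, -1]
m = -1.25, h(m) = -0.2031 (−); new bracket [-1.5, -1.25]
m = -1.375, h(m) = 0.9707 (+); new bracket [-1.375, -1.25]
m = -1.3125, h(m) = 0.3572 (+); new bracket [-1.3125, -1.25]

[-1.3125, -1.25]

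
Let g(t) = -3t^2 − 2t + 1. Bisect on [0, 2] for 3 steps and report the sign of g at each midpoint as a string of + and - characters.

m = 1, g(m) = -4 (−); new bracket [0, 1]
m = 0.5, g(m) = -0.75 (−); new bracket [0, 0.5]
m = 0.25, g(m) = 0.3125 (+); new bracket [0.25, 0.5]

--+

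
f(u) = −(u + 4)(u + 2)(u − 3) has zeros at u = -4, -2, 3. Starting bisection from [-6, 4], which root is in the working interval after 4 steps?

3

u = -1 gives f = 12, positive; keep [-1, 4]
u = 1.5 gives f = 28.875, positive; keep [1.5, 4]
u = 2.75 gives f = 8.015625, positive; keep [2.75, 4]
u = 3.375 gives f = -14.8652, negative; keep [2.75, 3.375]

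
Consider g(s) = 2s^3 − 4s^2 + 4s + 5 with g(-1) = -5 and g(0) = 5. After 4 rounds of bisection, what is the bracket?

s = -0.5 gives g = 1.75, positive; keep [-1, -0.5]
s = -0.75 gives g = -1.09375, negative; keep [-0.75, -0.5]
s = -0.625 gives g = 0.449219, positive; keep [-0.75, -0.625]
s = -0.6875 gives g = -0.2905, negative; keep [-0.6875, -0.625]

[-0.6875, -0.625]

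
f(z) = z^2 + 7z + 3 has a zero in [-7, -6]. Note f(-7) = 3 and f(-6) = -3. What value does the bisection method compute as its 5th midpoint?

-6.53125

f(-6.5) = -0.25 < 0, so the root lies in [-7, -6.5]
f(-6.75) = 1.3125 > 0, so the root lies in [-6.75, -6.5]
f(-6.625) = 0.515625 > 0, so the root lies in [-6.625, -6.5]
f(-6.5625) = 0.1289 > 0, so the root lies in [-6.5625, -6.5]
f(-6.53125) = -0.0615 < 0, so the root lies in [-6.5625, -6.53125]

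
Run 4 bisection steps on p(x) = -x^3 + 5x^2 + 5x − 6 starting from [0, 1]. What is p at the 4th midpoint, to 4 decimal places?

m = 0.5, p(m) = -2.375 (−); new bracket [0.5, 1]
m = 0.75, p(m) = 0.140625 (+); new bracket [0.5, 0.75]
m = 0.625, p(m) = -1.166016 (−); new bracket [0.625, 0.75]
m = 0.6875, p(m) = -0.5242 (−); new bracket [0.6875, 0.75]

-0.5242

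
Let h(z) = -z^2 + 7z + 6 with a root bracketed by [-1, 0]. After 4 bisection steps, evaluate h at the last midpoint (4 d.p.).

m = -0.5, h(m) = 2.25 (+); new bracket [-1, -0.5]
m = -0.75, h(m) = 0.1875 (+); new bracket [-1, -0.75]
m = -0.875, h(m) = -0.890625 (−); new bracket [-0.875, -0.75]
m = -0.8125, h(m) = -0.3477 (−); new bracket [-0.8125, -0.75]

-0.3477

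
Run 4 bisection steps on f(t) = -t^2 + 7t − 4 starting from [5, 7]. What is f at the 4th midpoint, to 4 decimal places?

-0.0156

t = 6 gives f = 2, positive; keep [6, 7]
t = 6.5 gives f = -0.75, negative; keep [6, 6.5]
t = 6.25 gives f = 0.6875, positive; keep [6.25, 6.5]
t = 6.375 gives f = -0.0156, negative; keep [6.25, 6.375]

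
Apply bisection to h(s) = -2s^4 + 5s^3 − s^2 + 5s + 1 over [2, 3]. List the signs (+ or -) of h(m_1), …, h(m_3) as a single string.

+-+

s = 2.5 gives h = 7.25, positive; keep [2.5, 3]
s = 2.75 gives h = -3.210938, negative; keep [2.5, 2.75]
s = 2.625 gives h = 2.712402, positive; keep [2.625, 2.75]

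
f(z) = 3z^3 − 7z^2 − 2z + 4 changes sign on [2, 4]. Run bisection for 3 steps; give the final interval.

[2.25, 2.5]

m = 3, f(m) = 16 (+); new bracket [2, 3]
m = 2.5, f(m) = 2.125 (+); new bracket [2, 2.5]
m = 2.25, f(m) = -1.765625 (−); new bracket [2.25, 2.5]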